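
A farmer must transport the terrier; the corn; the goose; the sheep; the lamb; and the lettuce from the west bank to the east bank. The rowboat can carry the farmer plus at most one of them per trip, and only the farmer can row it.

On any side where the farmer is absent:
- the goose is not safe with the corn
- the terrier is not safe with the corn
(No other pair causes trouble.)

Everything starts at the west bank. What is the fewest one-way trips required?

13

Counting alone: the farmer can take at most 1 across per trip to the east bank, so moving all 6 needs at least 6 loaded trips out, with a return between consecutive ones — at least 11 crossings.
The safety rule pushes this higher. Following every safe sequence of crossings, the most of the 6 that can be at the east bank as the rowboat arrives there on crossing 11 is 5 — never all 6.
So no plan with fewer than 13 crossings exists, and this one achieves 13:
1. Farmer goes to the east bank with the corn.  [the west bank: the goose, the lamb, the lettuce, the sheep, the terrier | the east bank: the corn]
2. Farmer goes back to the west bank alone.  [the west bank: the goose, the lamb, the lettuce, the sheep, the terrier | the east bank: the corn]
3. Farmer goes to the east bank with the terrier.  [the west bank: the goose, the lamb, the lettuce, the sheep | the east bank: the corn, the terrier]
4. Farmer goes back to the west bank with the corn.  [the west bank: the corn, the goose, the lamb, the lettuce, the sheep | the east bank: the terrier]
5. Farmer goes to the east bank with the goose.  [the west bank: the corn, the lamb, the lettuce, the sheep | the east bank: the goose, the terrier]
6. Farmer goes back to the west bank alone.  [the west bank: the corn, the lamb, the lettuce, the sheep | the east bank: the goose, the terrier]
7. Farmer goes to the east bank with the sheep.  [the west bank: the corn, the lamb, the lettuce | the east bank: the goose, the sheep, the terrier]
8. Farmer goes back to the west bank alone.  [the west bank: the corn, the lamb, the lettuce | the east bank: the goose, the sheep, the terrier]
9. Farmer goes to the east bank with the lamb.  [the west bank: the corn, the lettuce | the east bank: the goose, the lamb, the sheep, the terrier]
10. Farmer goes back to the west bank alone.  [the west bank: the corn, the lettuce | the east bank: the goose, the lamb, the sheep, the terrier]
11. Farmer goes to the east bank with the lettuce.  [the west bank: the corn | the east bank: the goose, the lamb, the lettuce, the sheep, the terrier]
12. Farmer goes back to the west bank alone.  [the west bank: the corn | the east bank: the goose, the lamb, the lettuce, the sheep, the terrier]
13. Farmer goes to the east bank with the corn.  [the west bank: — | the east bank: the corn, the goose, the lamb, the lettuce, the sheep, the terrier]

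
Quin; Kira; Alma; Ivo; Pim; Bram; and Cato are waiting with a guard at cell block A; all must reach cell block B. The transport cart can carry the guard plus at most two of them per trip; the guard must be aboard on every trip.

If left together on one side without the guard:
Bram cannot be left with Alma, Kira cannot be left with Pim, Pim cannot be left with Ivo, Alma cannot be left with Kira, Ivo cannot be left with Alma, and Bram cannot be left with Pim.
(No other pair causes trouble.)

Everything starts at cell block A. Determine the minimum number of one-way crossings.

9

Counting alone: the guard can take at most 2 across per trip to cell block B, so moving all 7 needs at least 4 loaded trips out, with a return between consecutive ones — at least 7 crossings.
The safety rule pushes this higher. Following every safe sequence of crossings, the most of the 7 that can be at cell block B as the transport cart arrives there on crossing 7 is 6 — never all 7.
So no plan with fewer than 9 crossings exists, and this one achieves 9:
1. Guard goes to cell block B with Alma and Pim.
2. Guard goes back to cell block A alone.
3. Guard goes to cell block B with Quin.
4. Guard goes back to cell block A alone.
5. Guard goes to cell block B with Ivo and Kira.
6. Guard goes back to cell block A with Alma and Pim.
7. Guard goes to cell block B with Bram and Cato.
8. Guard goes back to cell block A alone.
9. Guard goes to cell block B with Alma and Pim.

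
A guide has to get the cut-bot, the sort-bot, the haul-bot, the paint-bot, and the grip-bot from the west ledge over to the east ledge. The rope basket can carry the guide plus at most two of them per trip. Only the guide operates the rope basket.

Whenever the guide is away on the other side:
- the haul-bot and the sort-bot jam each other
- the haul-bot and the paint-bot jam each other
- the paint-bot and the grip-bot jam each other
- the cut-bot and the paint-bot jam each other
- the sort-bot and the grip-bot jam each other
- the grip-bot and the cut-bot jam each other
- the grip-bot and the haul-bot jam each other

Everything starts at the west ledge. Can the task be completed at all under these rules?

Whatever the first load, the items left behind include a forbidden pair without the guide. No opening move is safe, so no plan exists.

No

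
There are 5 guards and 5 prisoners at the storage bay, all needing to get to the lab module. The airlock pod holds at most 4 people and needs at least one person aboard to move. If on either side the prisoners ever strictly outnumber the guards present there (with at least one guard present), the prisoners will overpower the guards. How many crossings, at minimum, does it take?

Counting alone: each trip to the lab module takes at most 4 across and each return brings at least 1 back, so after t trips out (and t−1 returns) at most 4t − (t−1) of the 10 are across; that first reaches 10 at t = 3, so at least 5 crossings are needed.
The safety rule pushes this higher. Following every safe sequence of crossings, the most of the 10 that can be at the lab module as the airlock pod arrives there on crossing 5 is 9 — never all 10.
So no plan with fewer than 7 crossings exists, and this one achieves 7:
1. 2 prisoners → the lab module.  (the storage bay: 5G 3P; the lab module: 0G 2P)
2. 1 prisoner ← the storage bay.  (the storage bay: 5G 4P; the lab module: 0G 1P)
3. 4 prisoners → the lab module.  (the storage bay: 5G 0P; the lab module: 0G 5P)
4. 1 prisoner ← the storage bay.  (the storage bay: 5G 1P; the lab module: 0G 4P)
5. 4 guards → the lab module.  (the storage bay: 1G 1P; the lab module: 4G 4P)
6. 1 guard and 1 prisoner ← the storage bay.  (the storage bay: 2G 2P; the lab module: 3G 3P)
7. 2 guards and 2 prisoners → the lab module.  (the storage bay: 0G 0P; the lab module: 5G 5P)

7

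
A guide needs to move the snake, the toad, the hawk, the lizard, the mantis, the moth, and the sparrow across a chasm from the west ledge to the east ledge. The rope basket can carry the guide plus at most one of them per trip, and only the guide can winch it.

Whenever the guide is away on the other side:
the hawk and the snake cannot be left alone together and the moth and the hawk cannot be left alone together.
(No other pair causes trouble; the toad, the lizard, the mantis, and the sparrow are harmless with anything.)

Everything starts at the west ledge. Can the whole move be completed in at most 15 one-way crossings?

Yes

Yes — this plan uses 15 crossings (≤ 15):
1. Guide goes to the east ledge with the hawk.  [the west ledge: the lizard, the mantis, the moth, the snake, the sparrow, the toad | the east ledge: the hawk]
2. Guide goes back to the west ledge alone.  [the west ledge: the lizard, the mantis, the moth, the snake, the sparrow, the toad | the east ledge: the hawk]
3. Guide goes to the east ledge with the snake.  [the west ledge: the lizard, the mantis, the moth, the sparrow, the toad | the east ledge: the hawk, the snake]
4. Guide goes back to the west ledge with the hawk.  [the west ledge: the hawk, the lizard, the mantis, the moth, the sparrow, the toad | the east ledge: the snake]
5. Guide goes to the east ledge with the moth.  [the west ledge: the hawk, the lizard, the mantis, the sparrow, the toad | the east ledge: the moth, the snake]
6. Guide goes back to the west ledge alone.  [the west ledge: the hawk, the lizard, the mantis, the sparrow, the toad | the east ledge: the moth, the snake]
7. Guide goes to the east ledge with the toad.  [the west ledge: the hawk, the lizard, the mantis, the sparrow | the east ledge: the moth, the snake, the toad]
8. Guide goes back to the west ledge alone.  [the west ledge: the hawk, the lizard, the mantis, the sparrow | the east ledge: the moth, the snake, the toad]
9. Guide goes to the east ledge with the lizard.  [the west ledge: the hawk, the mantis, the sparrow | the east ledge: the lizard, the moth, the snake, the toad]
10. Guide goes back to the west ledge alone.  [the west ledge: the hawk, the mantis, the sparrow | the east ledge: the lizard, the moth, the snake, the toad]
11. Guide goes to the east ledge with the mantis.  [the west ledge: the hawk, the sparrow | the east ledge: the lizard, the mantis, the moth, the snake, the toad]
12. Guide goes back to the west ledge alone.  [the west ledge: the hawk, the sparrow | the east ledge: the lizard, the mantis, the moth, the snake, the toad]
13. Guide goes to the east ledge with the sparrow.  [the west ledge: the hawk | the east ledge: the lizard, the mantis, the moth, the snake, the sparrow, the toad]
14. Guide goes back to the west ledge alone.  [the west ledge: the hawk | the east ledge: the lizard, the mantis, the moth, the snake, the sparrow, the toad]
15. Guide goes to the east ledge with the hawk.  [the west ledge: — | the east ledge: the hawk, the lizard, the mantis, the moth, the snake, the sparrow, the toad]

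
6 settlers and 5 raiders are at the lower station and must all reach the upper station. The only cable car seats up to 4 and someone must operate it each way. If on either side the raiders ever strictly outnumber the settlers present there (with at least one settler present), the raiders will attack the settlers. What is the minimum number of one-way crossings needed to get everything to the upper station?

Counting alone: each trip to the upper station takes at most 4 across and each return brings at least 1 back, so after t trips out (and t−1 returns) at most 4t − (t−1) of the 11 are across; that first reaches 11 at t = 4, so at least 7 crossings are needed.
The plan below uses exactly 7 crossings, so it is optimal:
1. 2 raiders → the upper station.  (the lower station: 6S 3R; the upper station: 0S 2R)
2. 1 raider ← the lower station.  (the lower station: 6S 4R; the upper station: 0S 1R)
3. 4 raiders → the upper station.  (the lower station: 6S 0R; the upper station: 0S 5R)
4. 1 raider ← the lower station.  (the lower station: 6S 1R; the upper station: 0S 4R)
5. 4 settlers → the upper station.  (the lower station: 2S 1R; the upper station: 4S 4R)
6. 1 raider ← the lower station.  (the lower station: 2S 2R; the upper station: 4S 3R)
7. 2 settlers and 2 raiders → the upper station.  (the lower station: 0S 0R; the upper station: 6S 5R)

7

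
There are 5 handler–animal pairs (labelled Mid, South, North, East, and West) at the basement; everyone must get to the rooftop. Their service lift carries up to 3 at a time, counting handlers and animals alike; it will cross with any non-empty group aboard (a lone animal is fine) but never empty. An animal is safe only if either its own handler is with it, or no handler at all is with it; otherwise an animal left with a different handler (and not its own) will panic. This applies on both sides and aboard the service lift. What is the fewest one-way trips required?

11

Counting alone: each trip to the rooftop takes at most 3 across and each return brings at least 1 back, so after t trips out (and t−1 returns) at most 3t − (t−1) of the 10 are across; that first reaches 10 at t = 5, so at least 9 crossings are needed.
The safety rule pushes this higher. Following every safe sequence of crossings, the most of the 10 that can be at the rooftop as the service lift arrives there on crossing 9 is 9 — never all 10.
So no plan with fewer than 11 crossings exists, and this one achieves 11:
1. animal Mid and handler Mid cross → the rooftop.
2. handler Mid crosses ← the basement.
3. animal East, animal North, and animal South cross → the rooftop.
4. animal Mid crosses ← the basement.
5. handler East, handler North, and handler South cross → the rooftop.
6. animal South and handler South cross ← the basement.
7. handler Mid, handler South, and handler West cross → the rooftop.
8. animal North crosses ← the basement.
9. animal Mid and animal South cross → the rooftop.
10. animal Mid crosses ← the basement.
11. animal Mid, animal North, and animal West cross → the rooftop.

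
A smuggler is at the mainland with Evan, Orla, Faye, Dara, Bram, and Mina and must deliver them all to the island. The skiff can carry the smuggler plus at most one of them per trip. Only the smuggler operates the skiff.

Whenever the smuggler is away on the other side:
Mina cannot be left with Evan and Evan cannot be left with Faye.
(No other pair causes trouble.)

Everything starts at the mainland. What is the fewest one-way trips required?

Counting alone: the smuggler can take at most 1 across per trip to the island, so moving all 6 needs at least 6 loaded trips out, with a return between consecutive ones — at least 11 crossings.
The safety rule pushes this higher. Following every safe sequence of crossings, the most of the 6 that can be at the island as the skiff arrives there on crossing 11 is 5 — never all 6.
So no plan with fewer than 13 crossings exists, and this one achieves 13:
1. Smuggler goes to the island with Evan.  [the mainland: Bram, Dara, Faye, Mina, Orla | the island: Evan]
2. Smuggler goes back to the mainland alone.  [the mainland: Bram, Dara, Faye, Mina, Orla | the island: Evan]
3. Smuggler goes to the island with Orla.  [the mainland: Bram, Dara, Faye, Mina | the island: Evan, Orla]
4. Smuggler goes back to the mainland alone.  [the mainland: Bram, Dara, Faye, Mina | the island: Evan, Orla]
5. Smuggler goes to the island with Faye.  [the mainland: Bram, Dara, Mina | the island: Evan, Faye, Orla]
6. Smuggler goes back to the mainland with Evan.  [the mainland: Bram, Dara, Evan, Mina | the island: Faye, Orla]
7. Smuggler goes to the island with Mina.  [the mainland: Bram, Dara, Evan | the island: Faye, Mina, Orla]
8. Smuggler goes back to the mainland alone.  [the mainland: Bram, Dara, Evan | the island: Faye, Mina, Orla]
9. Smuggler goes to the island with Dara.  [the mainland: Bram, Evan | the island: Dara, Faye, Mina, Orla]
10. Smuggler goes back to the mainland alone.  [the mainland: Bram, Evan | the island: Dara, Faye, Mina, Orla]
11. Smuggler goes to the island with Bram.  [the mainland: Evan | the island: Bram, Dara, Faye, Mina, Orla]
12. Smuggler goes back to the mainland alone.  [the mainland: Evan | the island: Bram, Dara, Faye, Mina, Orla]
13. Smuggler goes to the island with Evan.  [the mainland: — | the island: Bram, Dara, Evan, Faye, Mina, Orla]

13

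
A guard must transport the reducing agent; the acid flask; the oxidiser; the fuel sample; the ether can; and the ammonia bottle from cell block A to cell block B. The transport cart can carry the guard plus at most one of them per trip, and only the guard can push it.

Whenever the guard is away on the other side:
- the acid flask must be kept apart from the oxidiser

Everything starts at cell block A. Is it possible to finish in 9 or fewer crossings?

Counting alone: the guard can take at most 1 across per trip to cell block B, so moving all 6 needs at least 6 loaded trips out, with a return between consecutive ones — at least 11 crossings.
Since 9 < 11, 9 crossings cannot be enough. (The shortest complete plan in fact takes 11:)
1. Guard goes to cell block B with the acid flask.  [cell block A: the ammonia bottle, the ether can, the fuel sample, the oxidiser, the reducing agent | cell block B: the acid flask]
2. Guard goes back to cell block A alone.  [cell block A: the ammonia bottle, the ether can, the fuel sample, the oxidiser, the reducing agent | cell block B: the acid flask]
3. Guard goes to cell block B with the reducing agent.  [cell block A: the ammonia bottle, the ether can, the fuel sample, the oxidiser | cell block B: the acid flask, the reducing agent]
4. Guard goes back to cell block A alone.  [cell block A: the ammonia bottle, the ether can, the fuel sample, the oxidiser | cell block B: the acid flask, the reducing agent]
5. Guard goes to cell block B with the fuel sample.  [cell block A: the ammonia bottle, the ether can, the oxidiser | cell block B: the acid flask, the fuel sample, the reducing agent]
6. Guard goes back to cell block A alone.  [cell block A: the ammonia bottle, the ether can, the oxidiser | cell block B: the acid flask, the fuel sample, the reducing agent]
7. Guard goes to cell block B with the ether can.  [cell block A: the ammonia bottle, the oxidiser | cell block B: the acid flask, the ether can, the fuel sample, the reducing agent]
8. Guard goes back to cell block A alone.  [cell block A: the ammonia bottle, the oxidiser | cell block B: the acid flask, the ether can, the fuel sample, the reducing agent]
9. Guard goes to cell block B with the ammonia bottle.  [cell block A: the oxidiser | cell block B: the acid flask, the ammonia bottle, the ether can, the fuel sample, the reducing agent]
10. Guard goes back to cell block A alone.  [cell block A: the oxidiser | cell block B: the acid flask, the ammonia bottle, the ether can, the fuel sample, the reducing agent]
11. Guard goes to cell block B with the oxidiser.  [cell block A: — | cell block B: the acid flask, the ammonia bottle, the ether can, the fuel sample, the oxidiser, the reducing agent]

No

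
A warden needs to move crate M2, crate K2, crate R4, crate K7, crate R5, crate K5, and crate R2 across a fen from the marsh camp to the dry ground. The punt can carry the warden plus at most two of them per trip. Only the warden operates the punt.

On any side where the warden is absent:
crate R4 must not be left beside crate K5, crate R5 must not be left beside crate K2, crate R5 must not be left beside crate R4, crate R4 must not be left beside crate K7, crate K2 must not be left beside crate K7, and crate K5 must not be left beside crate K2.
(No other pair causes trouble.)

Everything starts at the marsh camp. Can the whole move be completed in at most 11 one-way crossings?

Yes — this plan uses 9 crossings (≤ 11):
1. Warden goes to the dry ground with crate K2 and crate R4.  [the marsh camp: crate K5, crate K7, crate M2, crate R2, crate R5 | the dry ground: crate K2, crate R4]
2. Warden goes back to the marsh camp alone.  [the marsh camp: crate K5, crate K7, crate M2, crate R2, crate R5 | the dry ground: crate K2, crate R4]
3. Warden goes to the dry ground with crate M2.  [the marsh camp: crate K5, crate K7, crate R2, crate R5 | the dry ground: crate K2, crate M2, crate R4]
4. Warden goes back to the marsh camp alone.  [the marsh camp: crate K5, crate K7, crate R2, crate R5 | the dry ground: crate K2, crate M2, crate R4]
5. Warden goes to the dry ground with crate K7 and crate R5.  [the marsh camp: crate K5, crate R2 | the dry ground: crate K2, crate K7, crate M2, crate R4, crate R5]
6. Warden goes back to the marsh camp with crate K2 and crate R4.  [the marsh camp: crate K2, crate K5, crate R2, crate R4 | the dry ground: crate K7, crate M2, crate R5]
7. Warden goes to the dry ground with crate K5 and crate R2.  [the marsh camp: crate K2, crate R4 | the dry ground: crate K5, crate K7, crate M2, crate R2, crate R5]
8. Warden goes back to the marsh camp alone.  [the marsh camp: crate K2, crate R4 | the dry ground: crate K5, crate K7, crate M2, crate R2, crate R5]
9. Warden goes to the dry ground with crate K2 and crate R4.  [the marsh camp: — | the dry ground: crate K2, crate K5, crate K7, crate M2, crate R2, crate R4, crate R5]

Yes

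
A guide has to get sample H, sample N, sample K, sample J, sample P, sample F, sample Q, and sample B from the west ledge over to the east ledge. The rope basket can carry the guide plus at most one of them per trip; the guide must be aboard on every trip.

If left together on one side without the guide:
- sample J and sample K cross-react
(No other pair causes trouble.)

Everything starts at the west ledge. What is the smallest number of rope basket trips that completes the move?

Counting alone: the guide can take at most 1 across per trip to the east ledge, so moving all 8 needs at least 8 loaded trips out, with a return between consecutive ones — at least 15 crossings.
The plan below uses exactly 15 crossings, so it is optimal:
1. Guide goes to the east ledge with sample K.
2. Guide goes back to the west ledge alone.
3. Guide goes to the east ledge with sample H.
4. Guide goes back to the west ledge alone.
5. Guide goes to the east ledge with sample N.
6. Guide goes back to the west ledge alone.
7. Guide goes to the east ledge with sample P.
8. Guide goes back to the west ledge alone.
9. Guide goes to the east ledge with sample F.
10. Guide goes back to the west ledge alone.
11. Guide goes to the east ledge with sample Q.
12. Guide goes back to the west ledge alone.
13. Guide goes to the east ledge with sample B.
14. Guide goes back to the west ledge alone.
15. Guide goes to the east ledge with sample J.

15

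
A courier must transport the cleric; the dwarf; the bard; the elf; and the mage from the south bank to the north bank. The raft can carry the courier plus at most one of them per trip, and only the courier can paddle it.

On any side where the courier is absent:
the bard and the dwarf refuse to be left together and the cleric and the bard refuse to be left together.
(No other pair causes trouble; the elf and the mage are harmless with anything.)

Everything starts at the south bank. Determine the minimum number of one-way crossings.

Counting alone: the courier can take at most 1 across per trip to the north bank, so moving all 5 needs at least 5 loaded trips out, with a return between consecutive ones — at least 9 crossings.
The safety rule pushes this higher. Following every safe sequence of crossings, the most of the 5 that can be at the north bank as the raft arrives there on crossing 9 is 4 — never all 5.
So no plan with fewer than 11 crossings exists, and this one achieves 11:
1. Courier goes to the north bank with the bard.
2. Courier goes back to the south bank alone.
3. Courier goes to the north bank with the cleric.
4. Courier goes back to the south bank with the bard.
5. Courier goes to the north bank with the dwarf.
6. Courier goes back to the south bank alone.
7. Courier goes to the north bank with the elf.
8. Courier goes back to the south bank alone.
9. Courier goes to the north bank with the mage.
10. Courier goes back to the south bank alone.
11. Courier goes to the north bank with the bard.

11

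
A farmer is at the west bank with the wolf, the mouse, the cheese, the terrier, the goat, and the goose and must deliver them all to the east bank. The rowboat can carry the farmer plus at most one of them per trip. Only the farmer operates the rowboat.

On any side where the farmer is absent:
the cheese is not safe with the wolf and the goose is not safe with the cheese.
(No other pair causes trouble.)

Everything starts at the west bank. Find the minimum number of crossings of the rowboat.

13

Counting alone: the farmer can take at most 1 across per trip to the east bank, so moving all 6 needs at least 6 loaded trips out, with a return between consecutive ones — at least 11 crossings.
The safety rule pushes this higher. Following every safe sequence of crossings, the most of the 6 that can be at the east bank as the rowboat arrives there on crossing 11 is 5 — never all 6.
So no plan with fewer than 13 crossings exists, and this one achieves 13:
1. Farmer goes to the east bank with the cheese.  [the west bank: the goat, the goose, the mouse, the terrier, the wolf | the east bank: the cheese]
2. Farmer goes back to the west bank alone.  [the west bank: the goat, the goose, the mouse, the terrier, the wolf | the east bank: the cheese]
3. Farmer goes to the east bank with the wolf.  [the west bank: the goat, the goose, the mouse, the terrier | the east bank: the cheese, the wolf]
4. Farmer goes back to the west bank with the cheese.  [the west bank: the cheese, the goat, the goose, the mouse, the terrier | the east bank: the wolf]
5. Farmer goes to the east bank with the goose.  [the west bank: the cheese, the goat, the mouse, the terrier | the east bank: the goose, the wolf]
6. Farmer goes back to the west bank alone.  [the west bank: the cheese, the goat, the mouse, the terrier | the east bank: the goose, the wolf]
7. Farmer goes to the east bank with the mouse.  [the west bank: the cheese, the goat, the terrier | the east bank: the goose, the mouse, the wolf]
8. Farmer goes back to the west bank alone.  [the west bank: the cheese, the goat, the terrier | the east bank: the goose, the mouse, the wolf]
9. Farmer goes to the east bank with the terrier.  [the west bank: the cheese, the goat | the east bank: the goose, the mouse, the terrier, the wolf]
10. Farmer goes back to the west bank alone.  [the west bank: the cheese, the goat | the east bank: the goose, the mouse, the terrier, the wolf]
11. Farmer goes to the east bank with the goat.  [the west bank: the cheese | the east bank: the goat, the goose, the mouse, the terrier, the wolf]
12. Farmer goes back to the west bank alone.  [the west bank: the cheese | the east bank: the goat, the goose, the mouse, the terrier, the wolf]
13. Farmer goes to the east bank with the cheese.  [the west bank: — | the east bank: the cheese, the goat, the goose, the mouse, the terrier, the wolf]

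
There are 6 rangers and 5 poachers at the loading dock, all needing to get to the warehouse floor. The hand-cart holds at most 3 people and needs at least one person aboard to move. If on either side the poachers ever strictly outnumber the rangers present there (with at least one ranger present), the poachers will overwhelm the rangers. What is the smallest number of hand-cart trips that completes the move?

Counting alone: each trip to the warehouse floor takes at most 3 across and each return brings at least 1 back, so after t trips out (and t−1 returns) at most 3t − (t−1) of the 11 are across; that first reaches 11 at t = 5, so at least 9 crossings are needed.
The plan below uses exactly 9 crossings, so it is optimal:
1. 3 poachers → the warehouse floor.  (the loading dock: 6R 2P; the warehouse floor: 0R 3P)
2. 1 poacher ← the loading dock.  (the loading dock: 6R 3P; the warehouse floor: 0R 2P)
3. 3 rangers → the warehouse floor.  (the loading dock: 3R 3P; the warehouse floor: 3R 2P)
4. 1 ranger ← the loading dock.  (the loading dock: 4R 3P; the warehouse floor: 2R 2P)
5. 2 rangers and 1 poacher → the warehouse floor.  (the loading dock: 2R 2P; the warehouse floor: 4R 3P)
6. 1 ranger ← the loading dock.  (the loading dock: 3R 2P; the warehouse floor: 3R 3P)
7. 2 rangers and 1 poacher → the warehouse floor.  (the loading dock: 1R 1P; the warehouse floor: 5R 4P)
8. 1 ranger ← the loading dock.  (the loading dock: 2R 1P; the warehouse floor: 4R 4P)
9. 2 rangers and 1 poacher → the warehouse floor.  (the loading dock: 0R 0P; the warehouse floor: 6R 5P)

9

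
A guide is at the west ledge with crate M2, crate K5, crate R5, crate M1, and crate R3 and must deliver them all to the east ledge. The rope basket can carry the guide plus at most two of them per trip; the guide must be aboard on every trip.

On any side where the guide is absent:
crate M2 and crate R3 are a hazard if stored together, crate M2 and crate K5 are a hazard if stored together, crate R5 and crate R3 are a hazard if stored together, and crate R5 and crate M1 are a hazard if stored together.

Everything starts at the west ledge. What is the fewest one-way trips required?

7

Counting alone: the guide can take at most 2 across per trip to the east ledge, so moving all 5 needs at least 3 loaded trips out, with a return between consecutive ones — at least 5 crossings.
The safety rule pushes this higher. Following every safe sequence of crossings, the most of the 5 that can be at the east ledge as the rope basket arrives there on crossing 5 is 4 — never all 5.
So no plan with fewer than 7 crossings exists, and this one achieves 7:
1. Guide goes to the east ledge with crate M2 and crate R5.  [the west ledge: crate K5, crate M1, crate R3 | the east ledge: crate M2, crate R5]
2. Guide goes back to the west ledge alone.  [the west ledge: crate K5, crate M1, crate R3 | the east ledge: crate M2, crate R5]
3. Guide goes to the east ledge with crate K5.  [the west ledge: crate M1, crate R3 | the east ledge: crate K5, crate M2, crate R5]
4. Guide goes back to the west ledge with crate M2.  [the west ledge: crate M1, crate M2, crate R3 | the east ledge: crate K5, crate R5]
5. Guide goes to the east ledge with crate M1 and crate R3.  [the west ledge: crate M2 | the east ledge: crate K5, crate M1, crate R3, crate R5]
6. Guide goes back to the west ledge with crate R5.  [the west ledge: crate M2, crate R5 | the east ledge: crate K5, crate M1, crate R3]
7. Guide goes to the east ledge with crate M2 and crate R5.  [the west ledge: — | the east ledge: crate K5, crate M1, crate M2, crate R3, crate R5]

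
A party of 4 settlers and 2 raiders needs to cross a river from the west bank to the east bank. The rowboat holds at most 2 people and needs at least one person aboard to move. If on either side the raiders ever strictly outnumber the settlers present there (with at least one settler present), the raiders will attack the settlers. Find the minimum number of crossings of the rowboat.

9

Counting alone: each trip to the east bank takes at most 2 across and each return brings at least 1 back, so after t trips out (and t−1 returns) at most 2t − (t−1) of the 6 are across; that first reaches 6 at t = 5, so at least 9 crossings are needed.
The plan below uses exactly 9 crossings, so it is optimal:
1. 2 raiders → the east bank.  (the west bank: 4S 0R; the east bank: 0S 2R)
2. 1 raider ← the west bank.  (the west bank: 4S 1R; the east bank: 0S 1R)
3. 2 settlers → the east bank.  (the west bank: 2S 1R; the east bank: 2S 1R)
4. 1 raider ← the west bank.  (the west bank: 2S 2R; the east bank: 2S 0R)
5. 2 raiders → the east bank.  (the west bank: 2S 0R; the east bank: 2S 2R)
6. 1 raider ← the west bank.  (the west bank: 2S 1R; the east bank: 2S 1R)
7. 1 settler and 1 raider → the east bank.  (the west bank: 1S 0R; the east bank: 3S 2R)
8. 1 raider ← the west bank.  (the west bank: 1S 1R; the east bank: 3S 1R)
9. 1 settler and 1 raider → the east bank.  (the west bank: 0S 0R; the east bank: 4S 2R)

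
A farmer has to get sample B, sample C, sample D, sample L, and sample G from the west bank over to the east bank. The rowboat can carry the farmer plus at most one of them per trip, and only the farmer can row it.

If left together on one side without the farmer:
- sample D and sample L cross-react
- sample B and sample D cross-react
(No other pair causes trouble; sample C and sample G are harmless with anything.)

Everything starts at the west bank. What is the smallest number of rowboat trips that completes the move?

11

Counting alone: the farmer can take at most 1 across per trip to the east bank, so moving all 5 needs at least 5 loaded trips out, with a return between consecutive ones — at least 9 crossings.
The safety rule pushes this higher. Following every safe sequence of crossings, the most of the 5 that can be at the east bank as the rowboat arrives there on crossing 9 is 4 — never all 5.
So no plan with fewer than 11 crossings exists, and this one achieves 11:
1. Farmer goes to the east bank with sample D.  [the west bank: sample B, sample C, sample G, sample L | the east bank: sample D]
2. Farmer goes back to the west bank alone.  [the west bank: sample B, sample C, sample G, sample L | the east bank: sample D]
3. Farmer goes to the east bank with sample B.  [the west bank: sample C, sample G, sample L | the east bank: sample B, sample D]
4. Farmer goes back to the west bank with sample D.  [the west bank: sample C, sample D, sample G, sample L | the east bank: sample B]
5. Farmer goes to the east bank with sample L.  [the west bank: sample C, sample D, sample G | the east bank: sample B, sample L]
6. Farmer goes back to the west bank alone.  [the west bank: sample C, sample D, sample G | the east bank: sample B, sample L]
7. Farmer goes to the east bank with sample C.  [the west bank: sample D, sample G | the east bank: sample B, sample C, sample L]
8. Farmer goes back to the west bank alone.  [the west bank: sample D, sample G | the east bank: sample B, sample C, sample L]
9. Farmer goes to the east bank with sample G.  [the west bank: sample D | the east bank: sample B, sample C, sample G, sample L]
10. Farmer goes back to the west bank alone.  [the west bank: sample D | the east bank: sample B, sample C, sample G, sample L]
11. Farmer goes to the east bank with sample D.  [the west bank: — | the east bank: sample B, sample C, sample D, sample G, sample L]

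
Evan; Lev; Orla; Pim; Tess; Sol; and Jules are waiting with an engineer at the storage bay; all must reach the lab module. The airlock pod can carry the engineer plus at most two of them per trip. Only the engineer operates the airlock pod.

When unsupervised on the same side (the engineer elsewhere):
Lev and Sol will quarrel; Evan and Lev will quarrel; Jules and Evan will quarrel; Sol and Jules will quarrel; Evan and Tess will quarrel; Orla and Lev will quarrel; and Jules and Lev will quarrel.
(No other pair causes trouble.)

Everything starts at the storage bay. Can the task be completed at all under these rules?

No

Whatever the first load, the items left behind include a forbidden pair without the engineer. No opening move is safe, so no plan exists.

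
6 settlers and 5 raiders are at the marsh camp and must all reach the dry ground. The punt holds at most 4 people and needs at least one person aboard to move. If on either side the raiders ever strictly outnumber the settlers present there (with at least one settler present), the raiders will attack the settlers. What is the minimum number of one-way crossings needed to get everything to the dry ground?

Counting alone: each trip to the dry ground takes at most 4 across and each return brings at least 1 back, so after t trips out (and t−1 returns) at most 4t − (t−1) of the 11 are across; that first reaches 11 at t = 4, so at least 7 crossings are needed.
The plan below uses exactly 7 crossings, so it is optimal:
1. 2 raiders → the dry ground.  (the marsh camp: 6S 3R; the dry ground: 0S 2R)
2. 1 raider ← the marsh camp.  (the marsh camp: 6S 4R; the dry ground: 0S 1R)
3. 4 raiders → the dry ground.  (the marsh camp: 6S 0R; the dry ground: 0S 5R)
4. 1 raider ← the marsh camp.  (the marsh camp: 6S 1R; the dry ground: 0S 4R)
5. 4 settlers → the dry ground.  (the marsh camp: 2S 1R; the dry ground: 4S 4R)
6. 1 raider ← the marsh camp.  (the marsh camp: 2S 2R; the dry ground: 4S 3R)
7. 2 settlers and 2 raiders → the dry ground.  (the marsh camp: 0S 0R; the dry ground: 6S 5R)

7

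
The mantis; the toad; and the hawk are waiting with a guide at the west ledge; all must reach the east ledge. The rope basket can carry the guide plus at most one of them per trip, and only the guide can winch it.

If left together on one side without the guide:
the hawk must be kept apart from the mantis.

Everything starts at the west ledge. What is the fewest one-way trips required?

Counting alone: the guide can take at most 1 across per trip to the east ledge, so moving all 3 needs at least 3 loaded trips out, with a return between consecutive ones — at least 5 crossings.
The plan below uses exactly 5 crossings, so it is optimal:
1. Guide goes to the east ledge with the mantis.  [the west ledge: the hawk, the toad | the east ledge: the mantis]
2. Guide goes back to the west ledge alone.  [the west ledge: the hawk, the toad | the east ledge: the mantis]
3. Guide goes to the east ledge with the toad.  [the west ledge: the hawk | the east ledge: the mantis, the toad]
4. Guide goes back to the west ledge alone.  [the west ledge: the hawk | the east ledge: the mantis, the toad]
5. Guide goes to the east ledge with the hawk.  [the west ledge: — | the east ledge: the hawk, the mantis, the toad]

5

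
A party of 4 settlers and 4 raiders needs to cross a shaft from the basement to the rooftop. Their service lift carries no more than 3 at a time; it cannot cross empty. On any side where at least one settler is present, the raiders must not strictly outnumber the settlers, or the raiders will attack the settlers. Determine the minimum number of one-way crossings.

Counting alone: each trip to the rooftop takes at most 3 across and each return brings at least 1 back, so after t trips out (and t−1 returns) at most 3t − (t−1) of the 8 are across; that first reaches 8 at t = 4, so at least 7 crossings are needed.
The safety rule pushes this higher. Following every safe sequence of crossings, the most of the 8 that can be at the rooftop as the service lift arrives there on crossing 7 is 7 — never all 8.
So no plan with fewer than 9 crossings exists, and this one achieves 9:
1. 2 raiders → the rooftop.  (the basement: 4S 2R; the rooftop: 0S 2R)
2. 1 raider ← the basement.  (the basement: 4S 3R; the rooftop: 0S 1R)
3. 3 raiders → the rooftop.  (the basement: 4S 0R; the rooftop: 0S 4R)
4. 1 raider ← the basement.  (the basement: 4S 1R; the rooftop: 0S 3R)
5. 3 settlers → the rooftop.  (the basement: 1S 1R; the rooftop: 3S 3R)
6. 1 settler and 1 raider ← the basement.  (the basement: 2S 2R; the rooftop: 2S 2R)
7. 2 settlers → the rooftop.  (the basement: 0S 2R; the rooftop: 4S 2R)
8. 1 raider ← the basement.  (the basement: 0S 3R; the rooftop: 4S 1R)
9. 3 raiders → the rooftop.  (the basement: 0S 0R; the rooftop: 4S 4R)

9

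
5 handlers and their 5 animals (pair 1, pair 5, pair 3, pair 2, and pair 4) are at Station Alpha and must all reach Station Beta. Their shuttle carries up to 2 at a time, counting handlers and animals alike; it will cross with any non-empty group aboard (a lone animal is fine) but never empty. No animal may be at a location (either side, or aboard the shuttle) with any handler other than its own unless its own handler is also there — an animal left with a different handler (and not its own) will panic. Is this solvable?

Following every safe sequence of crossings from the start, the most of the 10 that can be at Station Beta as the shuttle arrives there on crossings 1, 3, 5, 7 is 2, 3, 4, 5 respectively; the best ever achieved is 5 of 10.
From crossing 9 on, no configuration arises that was not already reachable earlier: only 82 distinct safe configurations (who is on which side, and where the shuttle is) can ever be reached, none of them has everyone across, and every continuation just revisits them. So no valid plan exists.

No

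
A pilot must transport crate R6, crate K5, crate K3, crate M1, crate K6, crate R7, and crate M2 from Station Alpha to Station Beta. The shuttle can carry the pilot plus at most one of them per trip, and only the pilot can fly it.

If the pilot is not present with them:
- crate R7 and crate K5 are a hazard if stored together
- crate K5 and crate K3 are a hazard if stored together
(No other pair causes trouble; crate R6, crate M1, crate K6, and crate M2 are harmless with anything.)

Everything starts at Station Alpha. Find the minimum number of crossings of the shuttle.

15

Counting alone: the pilot can take at most 1 across per trip to Station Beta, so moving all 7 needs at least 7 loaded trips out, with a return between consecutive ones — at least 13 crossings.
The safety rule pushes this higher. Following every safe sequence of crossings, the most of the 7 that can be at Station Beta as the shuttle arrives there on crossing 13 is 6 — never all 7.
So no plan with fewer than 15 crossings exists, and this one achieves 15:
1. Pilot goes to Station Beta with crate K5.  [Station Alpha: crate K3, crate K6, crate M1, crate M2, crate R6, crate R7 | Station Beta: crate K5]
2. Pilot goes back to Station Alpha alone.  [Station Alpha: crate K3, crate K6, crate M1, crate M2, crate R6, crate R7 | Station Beta: crate K5]
3. Pilot goes to Station Beta with crate R6.  [Station Alpha: crate K3, crate K6, crate M1, crate M2, crate R7 | Station Beta: crate K5, crate R6]
4. Pilot goes back to Station Alpha alone.  [Station Alpha: crate K3, crate K6, crate M1, crate M2, crate R7 | Station Beta: crate K5, crate R6]
5. Pilot goes to Station Beta with crate K3.  [Station Alpha: crate K6, crate M1, crate M2, crate R7 | Station Beta: crate K3, crate K5, crate R6]
6. Pilot goes back to Station Alpha with crate K5.  [Station Alpha: crate K5, crate K6, crate M1, crate M2, crate R7 | Station Beta: crate K3, crate R6]
7. Pilot goes to Station Beta with crate R7.  [Station Alpha: crate K5, crate K6, crate M1, crate M2 | Station Beta: crate K3, crate R6, crate R7]
8. Pilot goes back to Station Alpha alone.  [Station Alpha: crate K5, crate K6, crate M1, crate M2 | Station Beta: crate K3, crate R6, crate R7]
9. Pilot goes to Station Beta with crate M1.  [Station Alpha: crate K5, crate K6, crate M2 | Station Beta: crate K3, crate M1, crate R6, crate R7]
10. Pilot goes back to Station Alpha alone.  [Station Alpha: crate K5, crate K6, crate M2 | Station Beta: crate K3, crate M1, crate R6, crate R7]
11. Pilot goes to Station Beta with crate K6.  [Station Alpha: crate K5, crate M2 | Station Beta: crate K3, crate K6, crate M1, crate R6, crate R7]
12. Pilot goes back to Station Alpha alone.  [Station Alpha: crate K5, crate M2 | Station Beta: crate K3, crate K6, crate M1, crate R6, crate R7]
13. Pilot goes to Station Beta with crate M2.  [Station Alpha: crate K5 | Station Beta: crate K3, crate K6, crate M1, crate M2, crate R6, crate R7]
14. Pilot goes back to Station Alpha alone.  [Station Alpha: crate K5 | Station Beta: crate K3, crate K6, crate M1, crate M2, crate R6, crate R7]
15. Pilot goes to Station Beta with crate K5.  [Station Alpha: — | Station Beta: crate K3, crate K5, crate K6, crate M1, crate M2, crate R6, crate R7]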